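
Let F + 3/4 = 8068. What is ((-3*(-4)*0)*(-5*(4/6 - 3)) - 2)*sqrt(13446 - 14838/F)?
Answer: -2*sqrt(26463606942)/1403 ≈ -231.90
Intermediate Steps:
F = 32269/4 (F = -3/4 + 8068 = 32269/4 ≈ 8067.3)
((-3*(-4)*0)*(-5*(4/6 - 3)) - 2)*sqrt(13446 - 14838/F) = ((-3*(-4)*0)*(-5*(4/6 - 3)) - 2)*sqrt(13446 - 14838/32269/4) = ((12*0)*(-5*(4*(1/6) - 3)) - 2)*sqrt(13446 - 14838*4/32269) = (0*(-5*(2/3 - 3)) - 2)*sqrt(13446 - 59352/32269) = (0*(-5*(-7/3)) - 2)*sqrt(433829622/32269) = (0*(35/3) - 2)*(sqrt(26463606942)/1403) = (0 - 2)*(sqrt(26463606942)/1403) = -2*sqrt(26463606942)/1403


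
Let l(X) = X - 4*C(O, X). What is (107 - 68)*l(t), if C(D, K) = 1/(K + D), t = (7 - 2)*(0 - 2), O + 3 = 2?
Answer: -4134/11 ≈ -375.82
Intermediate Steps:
O = -1 (O = -3 + 2 = -1)
t = -10 (t = 5*(-2) = -10)
C(D, K) = 1/(D + K)
l(X) = X - 4/(-1 + X)
(107 - 68)*l(t) = (107 - 68)*((-4 - 10*(-1 - 10))/(-1 - 10)) = 39*((-4 - 10*(-11))/(-11)) = 39*(-(-4 + 110)/11) = 39*(-1/11*106) = 39*(-106/11) = -4134/11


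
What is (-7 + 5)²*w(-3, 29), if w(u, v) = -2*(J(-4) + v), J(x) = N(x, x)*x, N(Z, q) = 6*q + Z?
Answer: -1128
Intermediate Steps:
N(Z, q) = Z + 6*q
J(x) = 7*x² (J(x) = (x + 6*x)*x = (7*x)*x = 7*x²)
w(u, v) = -224 - 2*v (w(u, v) = -2*(7*(-4)² + v) = -2*(7*16 + v) = -2*(112 + v) = -224 - 2*v)
(-7 + 5)²*w(-3, 29) = (-7 + 5)²*(-224 - 2*29) = (-2)²*(-224 - 58) = 4*(-282) = -1128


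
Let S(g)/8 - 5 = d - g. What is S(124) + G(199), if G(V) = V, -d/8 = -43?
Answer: 1999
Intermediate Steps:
d = 344 (d = -8*(-43) = 344)
S(g) = 2792 - 8*g (S(g) = 40 + 8*(344 - g) = 40 + (2752 - 8*g) = 2792 - 8*g)
S(124) + G(199) = (2792 - 8*124) + 199 = (2792 - 992) + 199 = 1800 + 199 = 1999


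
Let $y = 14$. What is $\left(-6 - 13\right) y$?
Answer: $-266$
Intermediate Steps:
$\left(-6 - 13\right) y = \left(-6 - 13\right) 14 = \left(-19\right) 14 = -266$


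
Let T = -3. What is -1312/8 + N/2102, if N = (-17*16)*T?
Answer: -171956/1051 ≈ -163.61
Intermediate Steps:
N = 816 (N = -17*16*(-3) = -272*(-3) = 816)
-1312/8 + N/2102 = -1312/8 + 816/2102 = -1312*1/8 + 816*(1/2102) = -164 + 408/1051 = -171956/1051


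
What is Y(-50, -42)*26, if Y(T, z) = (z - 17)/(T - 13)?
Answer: 1534/63 ≈ 24.349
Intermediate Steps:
Y(T, z) = (-17 + z)/(-13 + T)
Y(-50, -42)*26 = ((-17 - 42)/(-13 - 50))*26 = (-59/(-63))*26 = -1/63*(-59)*26 = (59/63)*26 = 1534/63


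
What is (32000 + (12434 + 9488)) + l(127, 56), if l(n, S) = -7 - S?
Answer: 53859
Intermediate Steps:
(32000 + (12434 + 9488)) + l(127, 56) = (32000 + (12434 + 9488)) + (-7 - 1*56) = (32000 + 21922) + (-7 - 56) = 53922 - 63 = 53859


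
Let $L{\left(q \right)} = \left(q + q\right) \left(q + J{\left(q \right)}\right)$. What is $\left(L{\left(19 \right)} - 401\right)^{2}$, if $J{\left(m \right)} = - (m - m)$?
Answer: $103041$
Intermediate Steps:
$J{\left(m \right)} = 0$ ($J{\left(m \right)} = \left(-1\right) 0 = 0$)
$L{\left(q \right)} = 2 q^{2}$ ($L{\left(q \right)} = \left(q + q\right) \left(q + 0\right) = 2 q q = 2 q^{2}$)
$\left(L{\left(19 \right)} - 401\right)^{2} = \left(2 \cdot 19^{2} - 401\right)^{2} = \left(2 \cdot 361 - 401\right)^{2} = \left(722 - 401\right)^{2} = 321^{2} = 103041$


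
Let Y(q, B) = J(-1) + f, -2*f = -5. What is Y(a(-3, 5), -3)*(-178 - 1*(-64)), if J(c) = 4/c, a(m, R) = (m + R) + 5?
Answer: 171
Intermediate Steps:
f = 5/2 (f = -½*(-5) = 5/2 ≈ 2.5000)
a(m, R) = 5 + R + m (a(m, R) = (R + m) + 5 = 5 + R + m)
Y(q, B) = -3/2 (Y(q, B) = 4/(-1) + 5/2 = 4*(-1) + 5/2 = -4 + 5/2 = -3/2)
Y(a(-3, 5), -3)*(-178 - 1*(-64)) = -3*(-178 - 1*(-64))/2 = -3*(-178 + 64)/2 = -3/2*(-114) = 171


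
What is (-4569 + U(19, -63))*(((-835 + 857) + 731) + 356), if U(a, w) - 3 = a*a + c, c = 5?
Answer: -4657800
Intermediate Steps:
U(a, w) = 8 + a**2 (U(a, w) = 3 + (a*a + 5) = 3 + (a**2 + 5) = 3 + (5 + a**2) = 8 + a**2)
(-4569 + U(19, -63))*(((-835 + 857) + 731) + 356) = (-4569 + (8 + 19**2))*(((-835 + 857) + 731) + 356) = (-4569 + (8 + 361))*((22 + 731) + 356) = (-4569 + 369)*(753 + 356) = -4200*1109 = -4657800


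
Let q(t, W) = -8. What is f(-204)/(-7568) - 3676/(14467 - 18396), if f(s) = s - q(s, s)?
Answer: 7147513/7433668 ≈ 0.96151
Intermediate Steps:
f(s) = 8 + s (f(s) = s - 1*(-8) = s + 8 = 8 + s)
f(-204)/(-7568) - 3676/(14467 - 18396) = (8 - 204)/(-7568) - 3676/(14467 - 18396) = -196*(-1/7568) - 3676/(-3929) = 49/1892 - 3676*(-1/3929) = 49/1892 + 3676/3929 = 7147513/7433668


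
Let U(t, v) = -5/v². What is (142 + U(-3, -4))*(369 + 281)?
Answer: 736775/8 ≈ 92097.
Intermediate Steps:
U(t, v) = -5/v²
(142 + U(-3, -4))*(369 + 281) = (142 - 5/(-4)²)*(369 + 281) = (142 - 5*1/16)*650 = (142 - 5/16)*650 = (2267/16)*650 = 736775/8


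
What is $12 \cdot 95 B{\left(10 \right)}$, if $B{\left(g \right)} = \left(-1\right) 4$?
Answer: $-4560$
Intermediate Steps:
$B{\left(g \right)} = -4$
$12 \cdot 95 B{\left(10 \right)} = 12 \cdot 95 \left(-4\right) = 1140 \left(-4\right) = -4560$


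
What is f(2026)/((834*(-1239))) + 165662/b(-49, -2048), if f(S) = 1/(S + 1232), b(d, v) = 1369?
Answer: 557713731202127/4608842691852 ≈ 121.01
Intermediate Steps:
f(S) = 1/(1232 + S)
f(2026)/((834*(-1239))) + 165662/b(-49, -2048) = 1/((1232 + 2026)*((834*(-1239)))) + 165662/1369 = 1/(3258*(-1033326)) + 165662*(1/1369) = (1/3258)*(-1/1033326) + 165662/1369 = -1/3366576108 + 165662/1369 = 557713731202127/4608842691852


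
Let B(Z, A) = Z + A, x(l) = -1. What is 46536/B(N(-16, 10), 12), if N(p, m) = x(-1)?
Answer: 46536/11 ≈ 4230.5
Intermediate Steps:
N(p, m) = -1
B(Z, A) = A + Z
46536/B(N(-16, 10), 12) = 46536/(12 - 1) = 46536/11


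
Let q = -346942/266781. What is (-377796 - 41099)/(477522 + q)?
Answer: -22350645399/25478689948 ≈ -0.87723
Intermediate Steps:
q = -346942/266781 (q = -346942*1/266781 = -346942/266781 ≈ -1.3005)
(-377796 - 41099)/(477522 + q) = (-377796 - 41099)/(477522 - 346942/266781) = -418895/127393449740/266781 = -418895*266781/127393449740 = -22350645399/25478689948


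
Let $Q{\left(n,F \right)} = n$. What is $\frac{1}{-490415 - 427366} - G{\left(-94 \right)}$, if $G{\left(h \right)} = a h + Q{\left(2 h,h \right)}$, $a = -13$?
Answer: $- \frac{948985555}{917781} \approx -1034.0$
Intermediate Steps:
$G{\left(h \right)} = - 11 h$ ($G{\left(h \right)} = - 13 h + 2 h = - 11 h$)
$\frac{1}{-490415 - 427366} - G{\left(-94 \right)} = \frac{1}{-490415 - 427366} - \left(-11\right) \left(-94\right) = \frac{1}{-917781} - 1034 = - \frac{1}{917781} - 1034 = - \frac{948985555}{917781}$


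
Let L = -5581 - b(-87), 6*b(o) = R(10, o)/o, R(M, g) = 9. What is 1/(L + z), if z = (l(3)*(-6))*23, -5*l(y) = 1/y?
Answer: -290/1615817 ≈ -0.00017948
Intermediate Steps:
l(y) = -1/(5*y)
b(o) = 3/(2*o) (b(o) = (9/o)/6 = 3/(2*o))
L = -323697/58 (L = -5581 - 3/(2*(-87)) = -5581 - 3*(-1)/(2*87) = -5581 - 1*(-1/58) = -5581 + 1/58 = -323697/58 ≈ -5581.0)
z = 46/5 (z = (-⅕/3*(-6))*23 = (-⅕*⅓*(-6))*23 = -1/15*(-6)*23 = (⅖)*23 = 46/5 ≈ 9.2000)
1/(L + z) = 1/(-323697/58 + 46/5) = 1/(-1615817/290) = -290/1615817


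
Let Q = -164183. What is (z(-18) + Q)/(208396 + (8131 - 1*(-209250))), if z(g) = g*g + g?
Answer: -163877/425777 ≈ -0.38489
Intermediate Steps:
z(g) = g + g² (z(g) = g² + g = g + g²)
(z(-18) + Q)/(208396 + (8131 - 1*(-209250))) = (-18*(1 - 18) - 164183)/(208396 + (8131 - 1*(-209250))) = (-18*(-17) - 164183)/(208396 + (8131 + 209250)) = (306 - 164183)/(208396 + 217381) = -163877/425777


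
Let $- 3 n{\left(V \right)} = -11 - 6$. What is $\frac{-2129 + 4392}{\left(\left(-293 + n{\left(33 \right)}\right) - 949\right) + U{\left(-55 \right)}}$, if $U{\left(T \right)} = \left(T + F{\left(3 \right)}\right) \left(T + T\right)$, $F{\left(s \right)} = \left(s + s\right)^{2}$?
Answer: $\frac{6789}{2561} \approx 2.6509$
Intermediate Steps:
$F{\left(s \right)} = 4 s^{2}$ ($F{\left(s \right)} = \left(2 s\right)^{2} = 4 s^{2}$)
$U{\left(T \right)} = 2 T \left(36 + T\right)$ ($U{\left(T \right)} = \left(T + 4 \cdot 3^{2}\right) \left(T + T\right) = \left(T + 4 \cdot 9\right) 2 T = \left(T + 36\right) 2 T = \left(36 + T\right) 2 T = 2 T \left(36 + T\right)$)
$n{\left(V \right)} = \frac{17}{3}$ ($n{\left(V \right)} = - \frac{-11 - 6}{3} = \left(- \frac{1}{3}\right) \left(-17\right) = \frac{17}{3}$)
$\frac{-2129 + 4392}{\left(\left(-293 + n{\left(33 \right)}\right) - 949\right) + U{\left(-55 \right)}} = \frac{-2129 + 4392}{\left(\left(-293 + \frac{17}{3}\right) - 949\right) + 2 \left(-55\right) \left(36 - 55\right)} = \frac{2263}{\left(- \frac{862}{3} - 949\right) + 2 \left(-55\right) \left(-19\right)} = \frac{2263}{- \frac{3709}{3} + 2090} = \frac{2263}{\frac{2561}{3}} = 2263 \cdot \frac{3}{2561} = \frac{6789}{2561}$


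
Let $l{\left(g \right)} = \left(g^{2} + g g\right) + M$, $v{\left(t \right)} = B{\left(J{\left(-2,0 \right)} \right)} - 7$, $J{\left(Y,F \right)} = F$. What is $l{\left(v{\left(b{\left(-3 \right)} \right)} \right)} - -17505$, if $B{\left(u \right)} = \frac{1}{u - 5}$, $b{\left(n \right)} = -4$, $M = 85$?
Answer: $\frac{442342}{25} \approx 17694.0$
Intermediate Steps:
$B{\left(u \right)} = \frac{1}{-5 + u}$
$v{\left(t \right)} = - \frac{36}{5}$ ($v{\left(t \right)} = \frac{1}{-5 + 0} - 7 = \frac{1}{-5} - 7 = - \frac{1}{5} - 7 = - \frac{36}{5}$)
$l{\left(g \right)} = 85 + 2 g^{2}$ ($l{\left(g \right)} = \left(g^{2} + g g\right) + 85 = \left(g^{2} + g^{2}\right) + 85 = 2 g^{2} + 85 = 85 + 2 g^{2}$)
$l{\left(v{\left(b{\left(-3 \right)} \right)} \right)} - -17505 = \left(85 + 2 \left(- \frac{36}{5}\right)^{2}\right) - -17505 = \left(85 + 2 \cdot \frac{1296}{25}\right) + 17505 = \left(85 + \frac{2592}{25}\right) + 17505 = \frac{4717}{25} + 17505 = \frac{442342}{25}$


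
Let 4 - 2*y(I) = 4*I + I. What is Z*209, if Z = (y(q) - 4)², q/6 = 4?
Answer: 803396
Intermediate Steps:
q = 24 (q = 6*4 = 24)
y(I) = 2 - 5*I/2 (y(I) = 2 - (4*I + I)/2 = 2 - 5*I/2)
Z = 3844 (Z = ((2 - 5/2*24) - 4)² = ((2 - 60) - 4)² = (-58 - 4)² = (-62)² = 3844)
Z*209 = 3844*209 = 803396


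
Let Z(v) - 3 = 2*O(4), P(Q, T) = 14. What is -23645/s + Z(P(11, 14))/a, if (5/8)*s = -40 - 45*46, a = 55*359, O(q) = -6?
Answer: 466840141/66659120 ≈ 7.0034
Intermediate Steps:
a = 19745
Z(v) = -9 (Z(v) = 3 + 2*(-6) = 3 - 12 = -9)
s = -3376 (s = 8*(-40 - 45*46)/5 = 8*(-40 - 2070)/5 = (8/5)*(-2110) = -3376)
-23645/s + Z(P(11, 14))/a = -23645/(-3376) - 9/19745 = -23645*(-1/3376) - 9*1/19745 = 23645/3376 - 9/19745 = 466840141/66659120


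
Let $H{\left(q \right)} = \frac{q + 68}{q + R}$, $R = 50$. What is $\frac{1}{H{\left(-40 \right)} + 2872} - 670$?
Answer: $- \frac{9630575}{14374} \approx -670.0$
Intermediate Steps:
$H{\left(q \right)} = \frac{68 + q}{50 + q}$ ($H{\left(q \right)} = \frac{q + 68}{q + 50} = \frac{68 + q}{50 + q}$)
$\frac{1}{H{\left(-40 \right)} + 2872} - 670 = \frac{1}{\frac{68 - 40}{50 - 40} + 2872} - 670 = \frac{1}{\frac{1}{10} \cdot 28 + 2872} - 670 = \frac{1}{\frac{14}{5} + 2872} - 670 = \frac{1}{\frac{14374}{5}} - 670 = \frac{5}{14374} - 670 = - \frac{9630575}{14374}$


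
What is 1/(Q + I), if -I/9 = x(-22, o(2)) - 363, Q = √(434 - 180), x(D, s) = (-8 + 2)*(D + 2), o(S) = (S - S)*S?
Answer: 2187/4782715 - √254/4782715 ≈ 0.00045394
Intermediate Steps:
o(S) = 0 (o(S) = 0*S = 0)
x(D, s) = -12 - 6*D (x(D, s) = -6*(2 + D) = -12 - 6*D)
Q = √254 ≈ 15.937
I = 2187 (I = -9*((-12 - 6*(-22)) - 363) = -9*((-12 + 132) - 363) = -9*(120 - 363) = -9*(-243) = 2187)
1/(Q + I) = 1/(√254 + 2187) = 1/(2187 + √254)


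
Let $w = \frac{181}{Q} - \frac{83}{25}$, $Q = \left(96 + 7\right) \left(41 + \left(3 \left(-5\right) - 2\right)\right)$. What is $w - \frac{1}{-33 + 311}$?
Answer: $- \frac{27921389}{8590200} \approx -3.2504$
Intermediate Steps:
$Q = 2472$ ($Q = 103 \left(41 - 17\right) = 103 \cdot 24 = 2472$)
$w = - \frac{200651}{61800}$ ($w = \frac{181}{2472} - \frac{83}{25} = - \frac{200651}{61800} \approx -3.2468$)
$w - \frac{1}{-33 + 311} = - \frac{200651}{61800} - \frac{1}{-33 + 311} = - \frac{200651}{61800} - \frac{1}{278} = - \frac{27921389}{8590200}$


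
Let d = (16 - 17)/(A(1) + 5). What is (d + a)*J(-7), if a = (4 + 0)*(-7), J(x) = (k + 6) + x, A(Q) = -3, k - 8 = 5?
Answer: -342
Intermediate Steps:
k = 13 (k = 8 + 5 = 13)
J(x) = 19 + x (J(x) = (13 + 6) + x = 19 + x)
d = -½ (d = (16 - 17)/(-3 + 5) = -1/2 = -1*½ = -½ ≈ -0.50000)
a = -28 (a = 4*(-7) = -28)
(d + a)*J(-7) = (-½ - 28)*(19 - 7) = -57/2*12 = -342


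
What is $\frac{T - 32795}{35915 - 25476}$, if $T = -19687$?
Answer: $- \frac{52482}{10439} \approx -5.0275$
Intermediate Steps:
$\frac{T - 32795}{35915 - 25476} = \frac{-19687 - 32795}{35915 - 25476} = - \frac{52482}{10439}$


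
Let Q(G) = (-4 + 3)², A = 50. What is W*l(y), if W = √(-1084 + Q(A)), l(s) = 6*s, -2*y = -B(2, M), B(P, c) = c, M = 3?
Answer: 171*I*√3 ≈ 296.18*I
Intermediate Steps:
y = 3/2 (y = -(-1)*3/2 = -½*(-3) = 3/2 ≈ 1.5000)
Q(G) = 1 (Q(G) = (-1)² = 1)
W = 19*I*√3 (W = √(-1084 + 1) = √(-1083) = 19*I*√3 ≈ 32.909*I)
W*l(y) = (19*I*√3)*(6*(3/2)) = (19*I*√3)*9 = 171*I*√3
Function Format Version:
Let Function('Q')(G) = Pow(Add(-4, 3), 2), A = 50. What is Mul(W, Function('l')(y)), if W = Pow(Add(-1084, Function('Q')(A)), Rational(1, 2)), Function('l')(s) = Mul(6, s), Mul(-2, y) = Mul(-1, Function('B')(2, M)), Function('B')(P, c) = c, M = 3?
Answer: Mul(171, I, Pow(3, Rational(1, 2))) ≈ Mul(296.18, I)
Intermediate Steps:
y = Rational(3, 2) (y = Mul(Rational(-1, 2), Mul(-1, 3)) = Mul(Rational(-1, 2), -3) = Rational(3, 2) ≈ 1.5000)
Function('Q')(G) = 1 (Function('Q')(G) = Pow(-1, 2) = 1)
W = Mul(19, I, Pow(3, Rational(1, 2))) (W = Pow(Add(-1084, 1), Rational(1, 2)) = Pow(-1083, Rational(1, 2)) = Mul(19, I, Pow(3, Rational(1, 2))) ≈ Mul(32.909, I))
Mul(W, Function('l')(y)) = Mul(Mul(19, I, Pow(3, Rational(1, 2))), Mul(6, Rational(3, 2))) = Mul(Mul(19, I, Pow(3, Rational(1, 2))), 9) = Mul(171, I, Pow(3, Rational(1, 2)))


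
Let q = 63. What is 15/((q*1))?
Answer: 5/21 ≈ 0.23810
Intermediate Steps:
15/((q*1)) = 15/((63*1)) = 15/63 = 15*(1/63) = 5/21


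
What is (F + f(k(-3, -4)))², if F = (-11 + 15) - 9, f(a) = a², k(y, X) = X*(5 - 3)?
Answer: 3481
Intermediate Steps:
k(y, X) = 2*X (k(y, X) = X*2 = 2*X)
F = -5 (F = 4 - 9 = -5)
(F + f(k(-3, -4)))² = (-5 + (2*(-4))²)² = (-5 + (-8)²)² = (-5 + 64)² = 59² = 3481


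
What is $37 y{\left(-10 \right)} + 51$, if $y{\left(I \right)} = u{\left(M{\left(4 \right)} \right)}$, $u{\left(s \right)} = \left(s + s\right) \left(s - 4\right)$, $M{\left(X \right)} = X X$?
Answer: $14259$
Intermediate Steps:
$M{\left(X \right)} = X^{2}$
$u{\left(s \right)} = 2 s \left(-4 + s\right)$
$y{\left(I \right)} = 384$ ($y{\left(I \right)} = 2 \cdot 4^{2} \left(-4 + 4^{2}\right) = 2 \cdot 16 \left(-4 + 16\right) = 2 \cdot 16 \cdot 12 = 384$)
$37 y{\left(-10 \right)} + 51 = 37 \cdot 384 + 51 = 14208 + 51 = 14259$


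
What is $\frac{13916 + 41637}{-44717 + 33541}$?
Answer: $- \frac{55553}{11176} \approx -4.9707$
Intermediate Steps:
$\frac{13916 + 41637}{-44717 + 33541} = \frac{55553}{-11176} = 55553 \left(- \frac{1}{11176}\right) = - \frac{55553}{11176}$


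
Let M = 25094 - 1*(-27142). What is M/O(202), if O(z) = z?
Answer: 26118/101 ≈ 258.59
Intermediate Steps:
M = 52236 (M = 25094 + 27142 = 52236)
M/O(202) = 52236/202 = 52236*(1/202) = 26118/101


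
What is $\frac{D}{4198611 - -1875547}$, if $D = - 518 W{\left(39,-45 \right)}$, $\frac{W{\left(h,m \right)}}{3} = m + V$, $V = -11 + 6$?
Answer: $\frac{38850}{3037079} \approx 0.012792$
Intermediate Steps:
$V = -5$
$W{\left(h,m \right)} = -15 + 3 m$ ($W{\left(h,m \right)} = 3 \left(m - 5\right) = 3 \left(-5 + m\right) = -15 + 3 m$)
$D = 77700$ ($D = - 518 \left(-15 + 3 \left(-45\right)\right) = - 518 \left(-15 - 135\right) = \left(-518\right) \left(-150\right) = 77700$)
$\frac{D}{4198611 - -1875547} = \frac{77700}{4198611 - -1875547} = \frac{77700}{4198611 + 1875547} = \frac{77700}{6074158} = 77700 \cdot \frac{1}{6074158} = \frac{38850}{3037079}$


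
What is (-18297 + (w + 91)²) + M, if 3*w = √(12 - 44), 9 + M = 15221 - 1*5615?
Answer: -3803/9 + 728*I*√2/3 ≈ -422.56 + 343.18*I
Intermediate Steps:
M = 9597 (M = -9 + (15221 - 1*5615) = -9 + (15221 - 5615) = -9 + 9606 = 9597)
w = 4*I*√2/3 (w = √(12 - 44)/3 = √(-32)/3 = (4*I*√2)/3 = 4*I*√2/3 ≈ 1.8856*I)
(-18297 + (w + 91)²) + M = (-18297 + (4*I*√2/3 + 91)²) + 9597 = (-18297 + (91 + 4*I*√2/3)²) + 9597 = -8700 + (91 + 4*I*√2/3)²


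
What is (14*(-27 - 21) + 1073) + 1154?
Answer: 1555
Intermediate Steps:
(14*(-27 - 21) + 1073) + 1154 = (14*(-48) + 1073) + 1154 = (-672 + 1073) + 1154 = 401 + 1154 = 1555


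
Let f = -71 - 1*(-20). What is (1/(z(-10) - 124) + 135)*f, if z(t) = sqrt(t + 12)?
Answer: -52921833/7687 + 51*sqrt(2)/15374 ≈ -6884.6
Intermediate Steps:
f = -51 (f = -71 + 20 = -51)
z(t) = sqrt(12 + t)
(1/(z(-10) - 124) + 135)*f = (1/(sqrt(12 - 10) - 124) + 135)*(-51) = (1/(sqrt(2) - 124) + 135)*(-51) = (1/(-124 + sqrt(2)) + 135)*(-51) = (135 + 1/(-124 + sqrt(2)))*(-51) = -6885 - 51/(-124 + sqrt(2))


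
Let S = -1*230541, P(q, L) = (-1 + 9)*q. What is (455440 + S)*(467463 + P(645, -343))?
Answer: 106292440077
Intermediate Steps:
P(q, L) = 8*q
S = -230541
(455440 + S)*(467463 + P(645, -343)) = (455440 - 230541)*(467463 + 8*645) = 224899*(467463 + 5160) = 224899*472623 = 106292440077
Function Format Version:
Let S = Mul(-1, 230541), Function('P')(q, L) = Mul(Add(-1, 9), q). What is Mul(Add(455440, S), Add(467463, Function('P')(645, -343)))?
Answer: 106292440077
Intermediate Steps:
Function('P')(q, L) = Mul(8, q)
S = -230541
Mul(Add(455440, S), Add(467463, Function('P')(645, -343))) = Mul(Add(455440, -230541), Add(467463, Mul(8, 645))) = Mul(224899, Add(467463, 5160)) = Mul(224899, 472623) = 106292440077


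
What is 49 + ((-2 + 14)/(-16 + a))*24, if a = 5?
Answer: 251/11 ≈ 22.818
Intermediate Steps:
49 + ((-2 + 14)/(-16 + a))*24 = 49 + ((-2 + 14)/(-16 + 5))*24 = 49 + (12/(-11))*24 = 49 + (12*(-1/11))*24 = 49 - 12/11*24 = 49 - 288/11 = 251/11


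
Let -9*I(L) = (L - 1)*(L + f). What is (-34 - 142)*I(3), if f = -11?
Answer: -2816/9 ≈ -312.89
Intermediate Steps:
I(L) = -(-1 + L)*(-11 + L)/9 (I(L) = -(L - 1)*(L - 11)/9 = -(-1 + L)*(-11 + L)/9)
(-34 - 142)*I(3) = (-34 - 142)*(-11/9 - 1/9*3**2 + (4/3)*3) = -176*(-11/9 - 1/9*9 + 4) = -176*(-11/9 - 1 + 4) = -176*16/9 = -2816/9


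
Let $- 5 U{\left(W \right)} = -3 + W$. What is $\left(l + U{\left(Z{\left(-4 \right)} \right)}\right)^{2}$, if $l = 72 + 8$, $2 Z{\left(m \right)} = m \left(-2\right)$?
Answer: $\frac{159201}{25} \approx 6368.0$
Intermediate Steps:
$Z{\left(m \right)} = - m$ ($Z{\left(m \right)} = \frac{m \left(-2\right)}{2} = \frac{\left(-2\right) m}{2} = - m$)
$U{\left(W \right)} = \frac{3}{5} - \frac{W}{5}$ ($U{\left(W \right)} = - \frac{-3 + W}{5} = \frac{3}{5} - \frac{W}{5}$)
$l = 80$
$\left(l + U{\left(Z{\left(-4 \right)} \right)}\right)^{2} = \left(80 + \left(\frac{3}{5} - \frac{\left(-1\right) \left(-4\right)}{5}\right)\right)^{2} = \left(80 + \left(\frac{3}{5} - \frac{4}{5}\right)\right)^{2} = \left(80 - \frac{1}{5}\right)^{2} = \left(\frac{399}{5}\right)^{2} = \frac{159201}{25}$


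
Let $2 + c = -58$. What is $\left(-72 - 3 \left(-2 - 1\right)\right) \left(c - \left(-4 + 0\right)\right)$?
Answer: $3528$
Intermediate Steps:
$c = -60$ ($c = -2 - 58 = -60$)
$\left(-72 - 3 \left(-2 - 1\right)\right) \left(c - \left(-4 + 0\right)\right) = \left(-72 - 3 \left(-2 - 1\right)\right) \left(-60 - \left(-4 + 0\right)\right) = \left(-72 - -9\right) \left(-60 - -4\right) = \left(-72 + 9\right) \left(-60 + 4\right) = \left(-63\right) \left(-56\right) = 3528$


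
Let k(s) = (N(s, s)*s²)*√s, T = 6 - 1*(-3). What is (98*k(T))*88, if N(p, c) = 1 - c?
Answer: -16765056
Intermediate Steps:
T = 9 (T = 6 + 3 = 9)
k(s) = s^(5/2)*(1 - s) (k(s) = ((1 - s)*s²)*√s = (s²*(1 - s))*√s = s^(5/2)*(1 - s))
(98*k(T))*88 = (98*(9^(5/2)*(1 - 1*9)))*88 = (98*(243*(1 - 9)))*88 = (98*(243*(-8)))*88 = (98*(-1944))*88 = -190512*88 = -16765056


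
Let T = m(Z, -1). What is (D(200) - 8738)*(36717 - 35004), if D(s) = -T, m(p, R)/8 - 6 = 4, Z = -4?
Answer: -15105234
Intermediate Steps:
m(p, R) = 80 (m(p, R) = 48 + 8*4 = 48 + 32 = 80)
T = 80
D(s) = -80 (D(s) = -1*80 = -80)
(D(200) - 8738)*(36717 - 35004) = (-80 - 8738)*(36717 - 35004) = -8818*1713 = -15105234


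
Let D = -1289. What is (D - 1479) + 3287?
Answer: 519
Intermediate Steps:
(D - 1479) + 3287 = (-1289 - 1479) + 3287 = -2768 + 3287 = 519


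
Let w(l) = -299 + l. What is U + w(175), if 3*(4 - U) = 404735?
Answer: -405095/3 ≈ -1.3503e+5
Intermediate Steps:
U = -404723/3 (U = 4 - ⅓*404735 = 4 - 404735/3 = -404723/3 ≈ -1.3491e+5)
U + w(175) = -404723/3 + (-299 + 175) = -404723/3 - 124 = -405095/3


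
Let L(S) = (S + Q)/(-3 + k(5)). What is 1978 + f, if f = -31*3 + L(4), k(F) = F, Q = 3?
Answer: 3777/2 ≈ 1888.5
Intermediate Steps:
L(S) = 3/2 + S/2 (L(S) = (S + 3)/(-3 + 5) = (3 + S)/2 = (3 + S)*(½) = 3/2 + S/2)
f = -179/2 (f = -31*3 + (3/2 + (½)*4) = -93 + (3/2 + 2) = -93 + 7/2 = -179/2 ≈ -89.500)
1978 + f = 1978 - 179/2 = 3777/2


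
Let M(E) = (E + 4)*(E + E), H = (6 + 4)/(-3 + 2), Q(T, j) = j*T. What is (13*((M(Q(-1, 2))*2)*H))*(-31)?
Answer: -64480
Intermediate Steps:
Q(T, j) = T*j
H = -10 (H = 10/(-1) = 10*(-1) = -10)
M(E) = 2*E*(4 + E) (M(E) = (4 + E)*(2*E) = 2*E*(4 + E))
(13*((M(Q(-1, 2))*2)*H))*(-31) = (13*(((2*(-1*2)*(4 - 1*2))*2)*(-10)))*(-31) = (13*(((2*(-2)*(4 - 2))*2)*(-10)))*(-31) = (13*(((2*(-2)*2)*2)*(-10)))*(-31) = (13*(-8*2*(-10)))*(-31) = (13*(-16*(-10)))*(-31) = (13*160)*(-31) = 2080*(-31) = -64480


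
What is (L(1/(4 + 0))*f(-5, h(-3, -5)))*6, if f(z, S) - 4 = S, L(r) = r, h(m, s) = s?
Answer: -3/2 ≈ -1.5000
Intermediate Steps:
f(z, S) = 4 + S
(L(1/(4 + 0))*f(-5, h(-3, -5)))*6 = ((4 - 5)/(4 + 0))*6 = (-1/4)*6 = ((¼)*(-1))*6 = -¼*6 = -3/2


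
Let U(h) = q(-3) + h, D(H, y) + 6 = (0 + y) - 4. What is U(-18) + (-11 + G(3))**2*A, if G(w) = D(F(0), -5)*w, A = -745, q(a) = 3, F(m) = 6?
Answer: -2336335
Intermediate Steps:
D(H, y) = -10 + y (D(H, y) = -6 + ((0 + y) - 4) = -6 + (y - 4) = -6 + (-4 + y) = -10 + y)
U(h) = 3 + h
G(w) = -15*w (G(w) = (-10 - 5)*w = -15*w)
U(-18) + (-11 + G(3))**2*A = (3 - 18) + (-11 - 15*3)**2*(-745) = -15 + (-11 - 45)**2*(-745) = -15 + (-56)**2*(-745) = -15 + 3136*(-745) = -15 - 2336320 = -2336335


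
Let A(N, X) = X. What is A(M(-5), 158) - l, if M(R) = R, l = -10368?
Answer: 10526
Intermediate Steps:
A(M(-5), 158) - l = 158 - 1*(-10368) = 158 + 10368 = 10526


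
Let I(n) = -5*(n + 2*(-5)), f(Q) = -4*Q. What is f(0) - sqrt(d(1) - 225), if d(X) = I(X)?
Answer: -6*I*sqrt(5) ≈ -13.416*I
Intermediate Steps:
I(n) = 50 - 5*n (I(n) = -5*(n - 10) = -5*(-10 + n) = 50 - 5*n)
d(X) = 50 - 5*X
f(0) - sqrt(d(1) - 225) = -4*0 - sqrt((50 - 5*1) - 225) = 0 - sqrt((50 - 5) - 225) = 0 - sqrt(45 - 225) = 0 - sqrt(-180) = 0 - 6*I*sqrt(5) = -6*I*sqrt(5)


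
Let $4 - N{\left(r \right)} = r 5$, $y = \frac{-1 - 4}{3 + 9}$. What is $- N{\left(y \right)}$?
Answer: $- \frac{73}{12} \approx -6.0833$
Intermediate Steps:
$y = - \frac{5}{12} \approx -0.41667$
$N{\left(r \right)} = 4 - 5 r$ ($N{\left(r \right)} = 4 - r 5 = 4 - 5 r$)
$- N{\left(y \right)} = - (4 - - \frac{25}{12}) = - (4 + \frac{25}{12}) = \left(-1\right) \frac{73}{12} = - \frac{73}{12}$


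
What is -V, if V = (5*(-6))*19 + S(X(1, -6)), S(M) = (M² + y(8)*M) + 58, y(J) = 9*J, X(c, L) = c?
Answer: 439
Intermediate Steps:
S(M) = 58 + M² + 72*M (S(M) = (M² + (9*8)*M) + 58 = (M² + 72*M) + 58 = 58 + M² + 72*M)
V = -439 (V = (5*(-6))*19 + (58 + 1² + 72*1) = -30*19 + (58 + 1 + 72) = -570 + 131 = -439)
-V = -1*(-439) = 439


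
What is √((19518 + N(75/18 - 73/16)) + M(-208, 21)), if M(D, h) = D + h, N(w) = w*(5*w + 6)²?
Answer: 7*√130845687/576 ≈ 139.01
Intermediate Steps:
N(w) = w*(6 + 5*w)²
√((19518 + N(75/18 - 73/16)) + M(-208, 21)) = √((19518 + (75/18 - 73/16)*(6 + 5*(75/18 - 73/16))²) + (-208 + 21)) = √((19518 + (75*(1/18) - 73*1/16)*(6 + 5*(75*(1/18) - 73*1/16))²) - 187) = √((19518 + (25/6 - 73/16)*(6 + 5*(25/6 - 73/16))²) - 187) = √((19518 - 19*(6 + 5*(-19/48))²/48) - 187) = √((19518 - 19*(6 - 95/48)²/48) - 187) = √((19518 - 19*(193/48)²/48) - 187) = √((19518 - 19/48*37249/2304) - 187) = √((19518 - 707731/110592) - 187) = √(2157826925/110592 - 187) = √(2137146221/110592) = 7*√130845687/576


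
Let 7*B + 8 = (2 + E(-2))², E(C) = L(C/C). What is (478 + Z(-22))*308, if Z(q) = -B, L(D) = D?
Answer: 147180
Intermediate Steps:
E(C) = 1 (E(C) = C/C = 1)
B = ⅐ (B = -8/7 + (2 + 1)²/7 = -8/7 + (⅐)*3² = -8/7 + (⅐)*9 = -8/7 + 9/7 = ⅐ ≈ 0.14286)
Z(q) = -⅐ (Z(q) = -1*⅐ = -⅐)
(478 + Z(-22))*308 = (478 - ⅐)*308 = (3345/7)*308 = 147180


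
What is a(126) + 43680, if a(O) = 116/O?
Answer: 2751898/63 ≈ 43681.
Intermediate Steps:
a(126) + 43680 = 116/126 + 43680 = 116*(1/126) + 43680 = 58/63 + 43680 = 2751898/63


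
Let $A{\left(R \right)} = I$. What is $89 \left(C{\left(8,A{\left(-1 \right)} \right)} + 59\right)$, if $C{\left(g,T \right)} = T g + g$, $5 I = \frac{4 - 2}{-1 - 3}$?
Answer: $\frac{29459}{5} \approx 5891.8$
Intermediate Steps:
$I = - \frac{1}{10}$ ($I = \frac{\left(4 - 2\right) \frac{1}{-1 - 3}}{5} = \frac{2 \frac{1}{-4}}{5} = \frac{2 \left(- \frac{1}{4}\right)}{5} = \frac{1}{5} \left(- \frac{1}{2}\right) = - \frac{1}{10} \approx -0.1$)
$A{\left(R \right)} = - \frac{1}{10}$
$C{\left(g,T \right)} = g + T g$
$89 \left(C{\left(8,A{\left(-1 \right)} \right)} + 59\right) = 89 \left(8 \left(1 - \frac{1}{10}\right) + 59\right) = 89 \left(8 \cdot \frac{9}{10} + 59\right) = 89 \left(\frac{36}{5} + 59\right) = 89 \cdot \frac{331}{5} = \frac{29459}{5}$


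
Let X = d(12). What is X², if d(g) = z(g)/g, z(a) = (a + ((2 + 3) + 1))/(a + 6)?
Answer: 1/144 ≈ 0.0069444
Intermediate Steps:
z(a) = 1 (z(a) = (a + (5 + 1))/(6 + a) = (a + 6)/(6 + a) = (6 + a)/(6 + a) = 1)
d(g) = 1/g
X = 1/12 ≈ 0.083333
X² = (1/12)² = 1/144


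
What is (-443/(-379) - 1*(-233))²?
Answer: 7876562500/143641 ≈ 54835.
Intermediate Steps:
(-443/(-379) - 1*(-233))² = (-443*(-1/379) + 233)² = (443/379 + 233)² = (88750/379)² = 7876562500/143641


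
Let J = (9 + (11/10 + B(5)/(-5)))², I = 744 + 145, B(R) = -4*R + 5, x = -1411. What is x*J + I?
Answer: -24125271/100 ≈ -2.4125e+5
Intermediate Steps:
B(R) = 5 - 4*R
I = 889
J = 17161/100 (J = (9 + (11/10 + (5 - 4*5)/(-5)))² = (9 + (11*(⅒) + (5 - 20)*(-⅕)))² = (9 + (11/10 - 15*(-⅕)))² = (9 + (11/10 + 3))² = (9 + 41/10)² = (131/10)² = 17161/100 ≈ 171.61)
x*J + I = -1411*17161/100 + 889 = -24214171/100 + 889 = -24125271/100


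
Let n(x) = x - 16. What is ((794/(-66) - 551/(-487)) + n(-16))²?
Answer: 475310967184/258277041 ≈ 1840.3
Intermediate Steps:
n(x) = -16 + x
((794/(-66) - 551/(-487)) + n(-16))² = ((794/(-66) - 551/(-487)) + (-16 - 16))² = ((794*(-1/66) - 551*(-1/487)) - 32)² = ((-397/33 + 551/487) - 32)² = (-175156/16071 - 32)² = (-689428/16071)² = 475310967184/258277041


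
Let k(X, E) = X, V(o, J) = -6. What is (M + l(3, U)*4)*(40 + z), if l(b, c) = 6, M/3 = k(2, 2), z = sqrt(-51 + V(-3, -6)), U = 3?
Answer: 1200 + 30*I*sqrt(57) ≈ 1200.0 + 226.5*I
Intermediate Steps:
z = I*sqrt(57) (z = sqrt(-51 - 6) = sqrt(-57) = I*sqrt(57) ≈ 7.5498*I)
M = 6 (M = 3*2 = 6)
(M + l(3, U)*4)*(40 + z) = (6 + 6*4)*(40 + I*sqrt(57)) = (6 + 24)*(40 + I*sqrt(57)) = 30*(40 + I*sqrt(57)) = 1200 + 30*I*sqrt(57)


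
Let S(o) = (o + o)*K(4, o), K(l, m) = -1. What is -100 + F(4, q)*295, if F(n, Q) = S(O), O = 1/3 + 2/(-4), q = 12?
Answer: -5/3 ≈ -1.6667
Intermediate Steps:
O = -⅙ (O = 1*(⅓) + 2*(-¼) = ⅓ - ½ = -⅙ ≈ -0.16667)
S(o) = -2*o (S(o) = (o + o)*(-1) = (2*o)*(-1) = -2*o)
F(n, Q) = ⅓ (F(n, Q) = -2*(-⅙) = ⅓)
-100 + F(4, q)*295 = -100 + (⅓)*295 = -100 + 295/3 = -5/3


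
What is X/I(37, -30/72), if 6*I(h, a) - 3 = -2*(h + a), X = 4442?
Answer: -159912/421 ≈ -379.84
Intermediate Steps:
I(h, a) = ½ - a/3 - h/3 (I(h, a) = ½ + (-2*(h + a))/6 = ½ + (-2*(a + h))/6 = ½ + (-2*a - 2*h)/6 = ½ + (-a/3 - h/3) = ½ - a/3 - h/3)
X/I(37, -30/72) = 4442/(½ - (-10)/72 - ⅓*37) = 4442/(½ - (-10)/72 - 37/3) = 4442/(½ - ⅓*(-5/12) - 37/3) = 4442/(½ + 5/36 - 37/3) = 4442/(-421/36) = 4442*(-36/421) = -159912/421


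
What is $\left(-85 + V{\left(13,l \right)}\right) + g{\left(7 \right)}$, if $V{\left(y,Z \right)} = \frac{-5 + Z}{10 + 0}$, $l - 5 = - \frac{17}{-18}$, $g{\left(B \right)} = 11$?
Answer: $- \frac{13303}{180} \approx -73.906$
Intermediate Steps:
$l = \frac{107}{18}$ ($l = 5 - \frac{17}{-18} = 5 - - \frac{17}{18} = 5 + \frac{17}{18} = \frac{107}{18} \approx 5.9444$)
$V{\left(y,Z \right)} = - \frac{1}{2} + \frac{Z}{10}$ ($V{\left(y,Z \right)} = \frac{-5 + Z}{10} = \left(-5 + Z\right) \frac{1}{10} = - \frac{1}{2} + \frac{Z}{10}$)
$\left(-85 + V{\left(13,l \right)}\right) + g{\left(7 \right)} = \left(-85 + \left(- \frac{1}{2} + \frac{1}{10} \cdot \frac{107}{18}\right)\right) + 11 = \left(-85 + \left(- \frac{1}{2} + \frac{107}{180}\right)\right) + 11 = \left(-85 + \frac{17}{180}\right) + 11 = - \frac{15283}{180} + 11 = - \frac{13303}{180}$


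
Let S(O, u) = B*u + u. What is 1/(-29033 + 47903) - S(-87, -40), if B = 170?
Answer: 129070801/18870 ≈ 6840.0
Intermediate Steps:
S(O, u) = 171*u (S(O, u) = 170*u + u = 171*u)
1/(-29033 + 47903) - S(-87, -40) = 1/(-29033 + 47903) - 171*(-40) = 1/18870 - 1*(-6840) = 1/18870 + 6840 = 129070801/18870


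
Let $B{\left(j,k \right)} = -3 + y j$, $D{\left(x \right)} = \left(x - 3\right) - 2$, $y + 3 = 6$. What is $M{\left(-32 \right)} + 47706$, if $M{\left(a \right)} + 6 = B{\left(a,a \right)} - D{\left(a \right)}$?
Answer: $47638$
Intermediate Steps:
$y = 3$ ($y = -3 + 6 = 3$)
$D{\left(x \right)} = -5 + x$ ($D{\left(x \right)} = \left(-3 + x\right) - 2 = -5 + x$)
$B{\left(j,k \right)} = -3 + 3 j$
$M{\left(a \right)} = -4 + 2 a$ ($M{\left(a \right)} = -6 + \left(\left(-3 + 3 a\right) - \left(-5 + a\right)\right) = -6 + \left(2 + 2 a\right) = -4 + 2 a$)
$M{\left(-32 \right)} + 47706 = \left(-4 + 2 \left(-32\right)\right) + 47706 = \left(-4 - 64\right) + 47706 = -68 + 47706 = 47638$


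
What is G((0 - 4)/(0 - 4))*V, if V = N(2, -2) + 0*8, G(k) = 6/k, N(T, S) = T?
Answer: 12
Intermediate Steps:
V = 2 (V = 2 + 0*8 = 2 + 0 = 2)
G((0 - 4)/(0 - 4))*V = (6/(((0 - 4)/(0 - 4))))*2 = (6/((-4/(-4))))*2 = (6/((-4*(-¼))))*2 = (6/1)*2 = (6*1)*2 = 6*2 = 12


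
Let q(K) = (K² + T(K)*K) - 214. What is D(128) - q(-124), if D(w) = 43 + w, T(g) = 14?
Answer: -13255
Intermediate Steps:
q(K) = -214 + K² + 14*K (q(K) = (K² + 14*K) - 214 = -214 + K² + 14*K)
D(128) - q(-124) = (43 + 128) - (-214 + (-124)² + 14*(-124)) = 171 - (-214 + 15376 - 1736) = 171 - 1*13426 = 171 - 13426 = -13255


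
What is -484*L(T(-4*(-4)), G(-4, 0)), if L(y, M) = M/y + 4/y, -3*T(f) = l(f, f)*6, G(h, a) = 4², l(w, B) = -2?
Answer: -2420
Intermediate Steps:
G(h, a) = 16
T(f) = 4 (T(f) = -(-2)*6/3 = -⅓*(-12) = 4)
L(y, M) = 4/y + M/y
-484*L(T(-4*(-4)), G(-4, 0)) = -484*(4 + 16)/4 = -121*20 = -484*5 = -2420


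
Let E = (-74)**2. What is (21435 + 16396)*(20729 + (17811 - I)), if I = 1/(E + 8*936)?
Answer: 18901599339529/12964 ≈ 1.4580e+9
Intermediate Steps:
E = 5476
I = 1/12964 (I = 1/(5476 + 8*936) = 1/(5476 + 7488) = 1/12964 ≈ 7.7137e-5)
(21435 + 16396)*(20729 + (17811 - I)) = (21435 + 16396)*(20729 + (17811 - 1*1/12964)) = 37831*(20729 + (17811 - 1/12964)) = 37831*(20729 + 230901803/12964) = 37831*(499632559/12964) = 18901599339529/12964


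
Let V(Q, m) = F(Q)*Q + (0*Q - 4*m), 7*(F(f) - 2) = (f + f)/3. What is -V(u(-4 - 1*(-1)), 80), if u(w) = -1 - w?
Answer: 6628/21 ≈ 315.62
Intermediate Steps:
F(f) = 2 + 2*f/21 (F(f) = 2 + ((f + f)/3)/7 = 2 + ((2*f)*(⅓))/7 = 2 + (2*f/3)/7 = 2 + 2*f/21)
V(Q, m) = -4*m + Q*(2 + 2*Q/21) (V(Q, m) = (2 + 2*Q/21)*Q + (0*Q - 4*m) = Q*(2 + 2*Q/21) + (0 - 4*m) = Q*(2 + 2*Q/21) - 4*m = -4*m + Q*(2 + 2*Q/21))
-V(u(-4 - 1*(-1)), 80) = -(-4*80 + 2*(-1 - (-4 - 1*(-1)))*(21 + (-1 - (-4 - 1*(-1))))/21) = -(-320 + 2*(-1 - (-4 + 1))*(21 + (-1 - (-4 + 1)))/21) = -(-320 + 2*(-1 - 1*(-3))*(21 + (-1 - 1*(-3)))/21) = -(-320 + 2*(-1 + 3)*(21 + (-1 + 3))/21) = -(-320 + (2/21)*2*(21 + 2)) = -(-320 + (2/21)*2*23) = -(-320 + 92/21) = -1*(-6628/21) = 6628/21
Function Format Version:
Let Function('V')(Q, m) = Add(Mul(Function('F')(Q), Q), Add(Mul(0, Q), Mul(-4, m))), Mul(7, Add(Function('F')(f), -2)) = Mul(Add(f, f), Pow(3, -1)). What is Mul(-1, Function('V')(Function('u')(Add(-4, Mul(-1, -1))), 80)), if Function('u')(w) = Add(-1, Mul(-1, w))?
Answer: Rational(6628, 21) ≈ 315.62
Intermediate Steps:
Function('F')(f) = Add(2, Mul(Rational(2, 21), f)) (Function('F')(f) = Add(2, Mul(Rational(1, 7), Mul(Add(f, f), Pow(3, -1)))) = Add(2, Mul(Rational(1, 7), Mul(Mul(2, f), Rational(1, 3)))) = Add(2, Mul(Rational(1, 7), Mul(Rational(2, 3), f))) = Add(2, Mul(Rational(2, 21), f)))
Function('V')(Q, m) = Add(Mul(-4, m), Mul(Q, Add(2, Mul(Rational(2, 21), Q)))) (Function('V')(Q, m) = Add(Mul(Add(2, Mul(Rational(2, 21), Q)), Q), Add(Mul(0, Q), Mul(-4, m))) = Add(Mul(Q, Add(2, Mul(Rational(2, 21), Q))), Add(0, Mul(-4, m))) = Add(Mul(Q, Add(2, Mul(Rational(2, 21), Q))), Mul(-4, m)) = Add(Mul(-4, m), Mul(Q, Add(2, Mul(Rational(2, 21), Q)))))
Mul(-1, Function('V')(Function('u')(Add(-4, Mul(-1, -1))), 80)) = Mul(-1, Add(Mul(-4, 80), Mul(Rational(2, 21), Add(-1, Mul(-1, Add(-4, Mul(-1, -1)))), Add(21, Add(-1, Mul(-1, Add(-4, Mul(-1, -1)))))))) = Mul(-1, Add(-320, Mul(Rational(2, 21), Add(-1, Mul(-1, Add(-4, 1))), Add(21, Add(-1, Mul(-1, Add(-4, 1))))))) = Mul(-1, Add(-320, Mul(Rational(2, 21), Add(-1, Mul(-1, -3)), Add(21, Add(-1, Mul(-1, -3)))))) = Mul(-1, Add(-320, Mul(Rational(2, 21), Add(-1, 3), Add(21, Add(-1, 3))))) = Mul(-1, Add(-320, Mul(Rational(2, 21), 2, Add(21, 2)))) = Mul(-1, Add(-320, Mul(Rational(2, 21), 2, 23))) = Mul(-1, Add(-320, Rational(92, 21))) = Mul(-1, Rational(-6628, 21)) = Rational(6628, 21)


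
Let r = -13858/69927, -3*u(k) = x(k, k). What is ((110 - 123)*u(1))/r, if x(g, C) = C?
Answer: -1793/82 ≈ -21.866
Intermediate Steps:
u(k) = -k/3
r = -1066/5379 (r = -13858*1/69927 = -1066/5379 ≈ -0.19818)
((110 - 123)*u(1))/r = ((110 - 123)*(-⅓*1))/(-1066/5379) = -13*(-⅓)*(-5379/1066) = (13/3)*(-5379/1066) = -1793/82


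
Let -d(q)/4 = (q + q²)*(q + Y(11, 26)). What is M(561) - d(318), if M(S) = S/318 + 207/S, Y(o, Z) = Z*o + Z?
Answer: 5067174018763/19822 ≈ 2.5563e+8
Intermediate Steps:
Y(o, Z) = Z + Z*o
M(S) = 207/S + S/318 (M(S) = S*(1/318) + 207/S = S/318 + 207/S = 207/S + S/318)
d(q) = -4*(312 + q)*(q + q²) (d(q) = -4*(q + q²)*(q + 26*(1 + 11)) = -4*(q + q²)*(q + 26*12) = -4*(q + q²)*(q + 312) = -4*(q + q²)*(312 + q) = -4*(312 + q)*(q + q²))
M(561) - d(318) = (207/561 + (1/318)*561) - (-4)*318*(312 + 318² + 313*318) = (207*(1/561) + 187/106) - (-4)*318*(312 + 101124 + 99534) = (69/187 + 187/106) - (-4)*318*200970 = 42283/19822 - 1*(-255633840) = 42283/19822 + 255633840 = 5067174018763/19822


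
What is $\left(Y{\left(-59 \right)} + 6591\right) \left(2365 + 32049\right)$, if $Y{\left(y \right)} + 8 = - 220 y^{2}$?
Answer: $-26128382118$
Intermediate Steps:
$Y{\left(y \right)} = -8 - 220 y^{2}$
$\left(Y{\left(-59 \right)} + 6591\right) \left(2365 + 32049\right) = \left(\left(-8 - 220 \left(-59\right)^{2}\right) + 6591\right) \left(2365 + 32049\right) = \left(\left(-8 - 765820\right) + 6591\right) 34414 = \left(-765828 + 6591\right) 34414 = \left(-759237\right) 34414 = -26128382118$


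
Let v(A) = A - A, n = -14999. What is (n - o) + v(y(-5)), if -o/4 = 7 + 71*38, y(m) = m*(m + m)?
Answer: -4179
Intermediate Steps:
y(m) = 2*m**2 (y(m) = m*(2*m) = 2*m**2)
o = -10820 (o = -4*(7 + 71*38) = -4*(7 + 2698) = -4*2705 = -10820)
v(A) = 0
(n - o) + v(y(-5)) = (-14999 - 1*(-10820)) + 0 = (-14999 + 10820) + 0 = -4179 + 0 = -4179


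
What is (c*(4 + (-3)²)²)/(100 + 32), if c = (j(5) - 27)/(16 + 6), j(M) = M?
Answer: -169/132 ≈ -1.2803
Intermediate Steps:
c = -1 (c = (5 - 27)/(16 + 6) = -22/22 = -22*1/22 = -1)
(c*(4 + (-3)²)²)/(100 + 32) = (-(4 + (-3)²)²)/(100 + 32) = -(4 + 9)²/132 = -1*13²*(1/132) = -1*169*(1/132) = -169*1/132 = -169/132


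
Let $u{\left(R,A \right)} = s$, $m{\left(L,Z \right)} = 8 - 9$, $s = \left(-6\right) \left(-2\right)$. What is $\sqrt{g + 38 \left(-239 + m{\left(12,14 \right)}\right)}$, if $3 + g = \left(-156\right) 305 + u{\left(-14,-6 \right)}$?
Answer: $3 i \sqrt{6299} \approx 238.1 i$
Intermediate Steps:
$s = 12$
$m{\left(L,Z \right)} = -1$
$u{\left(R,A \right)} = 12$
$g = -47571$ ($g = -3 + \left(\left(-156\right) 305 + 12\right) = -3 + \left(-47580 + 12\right) = -3 - 47568 = -47571$)
$\sqrt{g + 38 \left(-239 + m{\left(12,14 \right)}\right)} = \sqrt{-47571 + 38 \left(-239 - 1\right)} = \sqrt{-47571 + 38 \left(-240\right)} = \sqrt{-47571 - 9120} = \sqrt{-56691} = 3 i \sqrt{6299}$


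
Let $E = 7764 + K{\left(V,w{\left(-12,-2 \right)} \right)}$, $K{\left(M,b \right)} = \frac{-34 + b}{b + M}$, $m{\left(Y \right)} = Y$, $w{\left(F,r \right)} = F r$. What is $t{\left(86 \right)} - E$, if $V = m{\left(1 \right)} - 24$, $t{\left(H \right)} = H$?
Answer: $-7668$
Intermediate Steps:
$V = -23$ ($V = 1 - 24 = -23$)
$K{\left(M,b \right)} = \frac{-34 + b}{M + b}$
$E = 7754$ ($E = 7764 + \frac{-34 - -24}{-23 - -24} = 7764 + \frac{-34 + 24}{-23 + 24} = 7764 + 1^{-1} \left(-10\right) = 7764 + 1 \left(-10\right) = 7764 - 10 = 7754$)
$t{\left(86 \right)} - E = 86 - 7754 = -7668$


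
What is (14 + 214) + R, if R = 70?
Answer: 298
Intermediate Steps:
(14 + 214) + R = (14 + 214) + 70 = 228 + 70 = 298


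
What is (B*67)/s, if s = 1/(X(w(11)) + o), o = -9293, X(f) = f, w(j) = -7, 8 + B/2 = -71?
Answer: 98449800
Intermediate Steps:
B = -158 (B = -16 + 2*(-71) = -16 - 142 = -158)
s = -1/9300 (s = 1/(-7 - 9293) = 1/(-9300) = -1/9300 ≈ -0.00010753)
(B*67)/s = (-158*67)/(-1/9300) = -10586*(-9300) = 98449800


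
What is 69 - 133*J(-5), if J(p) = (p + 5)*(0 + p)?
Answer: 69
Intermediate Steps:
J(p) = p*(5 + p) (J(p) = (5 + p)*p = p*(5 + p))
69 - 133*J(-5) = 69 - (-665)*(5 - 5) = 69 - (-665)*0 = 69 - 133*0 = 69 + 0 = 69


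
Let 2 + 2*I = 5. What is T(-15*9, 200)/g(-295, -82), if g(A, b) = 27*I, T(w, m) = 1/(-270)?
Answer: -1/10935 ≈ -9.1449e-5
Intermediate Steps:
I = 3/2 (I = -1 + (1/2)*5 = -1 + 5/2 = 3/2 ≈ 1.5000)
T(w, m) = -1/270
g(A, b) = 81/2 (g(A, b) = 27*(3/2) = 81/2)
T(-15*9, 200)/g(-295, -82) = -1/(270*81/2) = -1/270*2/81 = -1/10935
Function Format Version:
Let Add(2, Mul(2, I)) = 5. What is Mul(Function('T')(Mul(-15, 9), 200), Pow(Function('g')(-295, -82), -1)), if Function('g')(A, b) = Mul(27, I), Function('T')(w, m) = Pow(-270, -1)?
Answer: Rational(-1, 10935) ≈ -9.1449e-5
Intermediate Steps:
I = Rational(3, 2) (I = Add(-1, Mul(Rational(1, 2), 5)) = Add(-1, Rational(5, 2)) = Rational(3, 2) ≈ 1.5000)
Function('T')(w, m) = Rational(-1, 270)
Function('g')(A, b) = Rational(81, 2) (Function('g')(A, b) = Mul(27, Rational(3, 2)) = Rational(81, 2))
Mul(Function('T')(Mul(-15, 9), 200), Pow(Function('g')(-295, -82), -1)) = Mul(Rational(-1, 270), Pow(Rational(81, 2), -1)) = Mul(Rational(-1, 270), Rational(2, 81)) = Rational(-1, 10935)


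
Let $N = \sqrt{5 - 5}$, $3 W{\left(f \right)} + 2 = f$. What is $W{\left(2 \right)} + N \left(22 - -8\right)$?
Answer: $0$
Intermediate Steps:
$W{\left(f \right)} = - \frac{2}{3} + \frac{f}{3}$
$N = 0$ ($N = \sqrt{0} = 0$)
$W{\left(2 \right)} + N \left(22 - -8\right) = \left(- \frac{2}{3} + \frac{1}{3} \cdot 2\right) + 0 \left(22 - -8\right) = \left(- \frac{2}{3} + \frac{2}{3}\right) + 0 \left(22 + 8\right) = 0 + 0 \cdot 30 = 0 + 0 = 0$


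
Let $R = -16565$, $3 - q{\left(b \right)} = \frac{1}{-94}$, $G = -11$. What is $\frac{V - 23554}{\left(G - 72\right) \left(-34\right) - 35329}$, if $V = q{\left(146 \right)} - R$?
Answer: $\frac{656683}{3055658} \approx 0.21491$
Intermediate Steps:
$q{\left(b \right)} = \frac{283}{94}$ ($q{\left(b \right)} = 3 - \frac{1}{-94} = 3 - - \frac{1}{94} = 3 + \frac{1}{94} = \frac{283}{94}$)
$V = \frac{1557393}{94}$ ($V = \frac{283}{94} - -16565 = \frac{283}{94} + 16565 = \frac{1557393}{94} \approx 16568.0$)
$\frac{V - 23554}{\left(G - 72\right) \left(-34\right) - 35329} = \frac{\frac{1557393}{94} - 23554}{\left(-11 - 72\right) \left(-34\right) - 35329} = - \frac{656683}{94 \left(\left(-83\right) \left(-34\right) - 35329\right)} = - \frac{656683}{94 \left(2822 - 35329\right)} = - \frac{656683}{94 \left(-32507\right)} = \left(- \frac{656683}{94}\right) \left(- \frac{1}{32507}\right) = \frac{656683}{3055658}$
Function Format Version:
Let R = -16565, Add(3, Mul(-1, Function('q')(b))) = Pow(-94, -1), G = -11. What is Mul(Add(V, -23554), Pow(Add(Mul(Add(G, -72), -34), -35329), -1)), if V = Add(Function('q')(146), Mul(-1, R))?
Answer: Rational(656683, 3055658) ≈ 0.21491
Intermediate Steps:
Function('q')(b) = Rational(283, 94) (Function('q')(b) = Add(3, Mul(-1, Pow(-94, -1))) = Add(3, Mul(-1, Rational(-1, 94))) = Add(3, Rational(1, 94)) = Rational(283, 94))
V = Rational(1557393, 94) (V = Add(Rational(283, 94), Mul(-1, -16565)) = Add(Rational(283, 94), 16565) = Rational(1557393, 94) ≈ 16568.)
Mul(Add(V, -23554), Pow(Add(Mul(Add(G, -72), -34), -35329), -1)) = Mul(Add(Rational(1557393, 94), -23554), Pow(Add(Mul(Add(-11, -72), -34), -35329), -1)) = Mul(Rational(-656683, 94), Pow(Add(Mul(-83, -34), -35329), -1)) = Mul(Rational(-656683, 94), Pow(Add(2822, -35329), -1)) = Mul(Rational(-656683, 94), Pow(-32507, -1)) = Mul(Rational(-656683, 94), Rational(-1, 32507)) = Rational(656683, 3055658)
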